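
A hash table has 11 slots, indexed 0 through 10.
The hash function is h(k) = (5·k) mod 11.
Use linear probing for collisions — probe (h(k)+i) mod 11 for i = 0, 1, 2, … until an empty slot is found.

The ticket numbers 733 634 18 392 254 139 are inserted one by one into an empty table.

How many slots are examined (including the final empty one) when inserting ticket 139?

733 hashes to 2; slot 2 is free => place at 2.
634 hashes to 2; 2 taken => place at 3.
18 hashes to 2; 2,3 taken => place at 4.
392 hashes to 2; 2,3,4 taken => place at 5.
254 hashes to 5; 5 taken => place at 6.
139 hashes to 2; 2,3,4,5,6 taken => place at 7.
Table: [., ., 733, 634, 18, 392, 254, 139, ., ., .]

6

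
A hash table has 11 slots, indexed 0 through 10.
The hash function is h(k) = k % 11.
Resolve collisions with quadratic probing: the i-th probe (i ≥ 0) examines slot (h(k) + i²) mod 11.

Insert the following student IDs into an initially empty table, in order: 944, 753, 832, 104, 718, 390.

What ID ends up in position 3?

944 hashes to 9; slot 9 is free → place at 9.
753 hashes to 5; slot 5 is free → place at 5.
832 hashes to 7; slot 7 is free → place at 7.
104 hashes to 5; 5 taken → place at 6.
718 hashes to 3; slot 3 is free → place at 3.
390 hashes to 5; 5,6,9,3 taken → place at 10.
Table: [-, -, -, 718, -, 753, 104, 832, -, 944, 390]

718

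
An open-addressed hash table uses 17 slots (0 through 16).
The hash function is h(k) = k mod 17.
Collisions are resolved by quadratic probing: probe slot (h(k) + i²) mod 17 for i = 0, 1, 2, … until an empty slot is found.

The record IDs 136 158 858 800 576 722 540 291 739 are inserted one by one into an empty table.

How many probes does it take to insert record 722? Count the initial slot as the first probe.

136: h=0 -> slot 0
158: h=5 -> slot 5
858: h=8 -> slot 8
800: h=1 -> slot 1
576: h=15 -> slot 15
722: h=8, probe 8,9 -> slot 9
540: h=13 -> slot 13
291: h=2 -> slot 2
739: h=8, probe 8,9,12 -> slot 12
Table: [136, 800, 291, _, _, 158, _, _, 858, 722, _, _, 739, 540, _, 576, _]

2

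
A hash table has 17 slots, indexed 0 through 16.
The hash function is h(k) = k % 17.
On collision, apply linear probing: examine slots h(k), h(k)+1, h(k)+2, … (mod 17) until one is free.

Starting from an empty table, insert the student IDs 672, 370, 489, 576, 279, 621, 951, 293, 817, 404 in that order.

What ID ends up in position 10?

672: h=9 → slot 9
370: h=13 → slot 13
489: h=13, probe 13,14 → slot 14
576: h=15 → slot 15
279: h=7 → slot 7
621: h=9, probe 9,10 → slot 10
951: h=16 → slot 16
293: h=4 → slot 4
817: h=1 → slot 1
404: h=13, probe 13,14,15,16,0 → slot 0
Table: [404, 817, -, -, 293, -, -, 279, -, 672, 621, -, -, 370, 489, 576, 951]

621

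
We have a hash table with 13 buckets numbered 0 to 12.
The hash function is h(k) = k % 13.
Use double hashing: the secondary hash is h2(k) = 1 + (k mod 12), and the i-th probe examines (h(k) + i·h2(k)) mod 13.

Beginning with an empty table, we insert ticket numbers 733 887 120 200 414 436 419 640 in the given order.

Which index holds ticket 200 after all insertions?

733: h=5 => slot 5
887: h=3 => slot 3
120: h=3, h2=1, probe 3,4 => slot 4
200: h=5, h2=9, probe 5,1 => slot 1
414: h=11 => slot 11
436: h=7 => slot 7
419: h=3, h2=12, probe 3,2 => slot 2
640: h=3, h2=5, probe 3,8 => slot 8
Table: [., 200, 419, 887, 120, 733, ., 436, 640, ., ., 414, .]

1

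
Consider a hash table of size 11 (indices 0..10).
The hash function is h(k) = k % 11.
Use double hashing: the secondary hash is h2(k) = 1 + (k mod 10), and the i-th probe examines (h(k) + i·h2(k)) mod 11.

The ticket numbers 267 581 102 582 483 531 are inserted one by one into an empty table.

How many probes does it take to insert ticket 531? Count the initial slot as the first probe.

2

267: h=3 => slot 3
581: h=9 => slot 9
102: h=3, h2=3, probe 3,6 => slot 6
582: h=10 => slot 10
483: h=10, h2=4, probe 10,3,7 => slot 7
531: h=3, h2=2, probe 3,5 => slot 5
Table: [., ., ., 267, ., 531, 102, 483, ., 581, 582]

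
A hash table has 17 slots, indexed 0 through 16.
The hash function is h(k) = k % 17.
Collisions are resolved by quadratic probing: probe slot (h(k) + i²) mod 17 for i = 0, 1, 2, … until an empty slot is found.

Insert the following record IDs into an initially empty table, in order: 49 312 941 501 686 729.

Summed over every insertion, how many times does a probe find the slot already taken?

4

Insert 49: h=15, slot 15 empty => index 15.
Insert 312: h=6, slot 6 empty => index 6.
Insert 941: h=6, slot 6 occupied => index 7.
Insert 501: h=8, slot 8 empty => index 8.
Insert 686: h=6, slots 6,7 occupied => index 10.
Insert 729: h=15, slot 15 occupied => index 16.
Table: [_, _, _, _, _, _, 312, 941, 501, _, 686, _, _, _, _, 49, 729]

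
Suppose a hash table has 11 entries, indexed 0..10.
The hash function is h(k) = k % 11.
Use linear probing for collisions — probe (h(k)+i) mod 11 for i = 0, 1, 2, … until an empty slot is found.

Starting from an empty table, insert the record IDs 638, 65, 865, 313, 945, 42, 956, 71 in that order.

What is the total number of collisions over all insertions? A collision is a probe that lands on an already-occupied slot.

Insert 638: h=0, slot 0 empty -> index 0.
Insert 65: h=10, slot 10 empty -> index 10.
Insert 865: h=7, slot 7 empty -> index 7.
Insert 313: h=5, slot 5 empty -> index 5.
Insert 945: h=10, slots 10,0 occupied -> index 1.
Insert 42: h=9, slot 9 empty -> index 9.
Insert 956: h=10, slots 10,0,1 occupied -> index 2.
Insert 71: h=5, slot 5 occupied -> index 6.
Table: [638, 945, 956, ., ., 313, 71, 865, ., 42, 65]

6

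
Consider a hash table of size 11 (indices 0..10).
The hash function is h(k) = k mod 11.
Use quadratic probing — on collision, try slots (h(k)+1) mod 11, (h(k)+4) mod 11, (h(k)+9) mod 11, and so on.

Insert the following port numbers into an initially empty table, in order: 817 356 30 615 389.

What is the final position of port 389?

Insert 817: h=3, slot 3 empty -> index 3.
Insert 356: h=4, slot 4 empty -> index 4.
Insert 30: h=8, slot 8 empty -> index 8.
Insert 615: h=10, slot 10 empty -> index 10.
Insert 389: h=4, slot 4 occupied -> index 5.
Table: [_, _, _, 817, 356, 389, _, _, 30, _, 615]

5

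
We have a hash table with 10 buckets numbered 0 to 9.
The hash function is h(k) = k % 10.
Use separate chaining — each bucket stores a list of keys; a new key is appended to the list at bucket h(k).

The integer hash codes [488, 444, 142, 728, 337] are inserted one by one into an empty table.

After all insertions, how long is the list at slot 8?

2

488 → bucket 8
444 → bucket 4
142 → bucket 2
728 → bucket 8 (collision)
337 → bucket 7
Final buckets:
0: ∅
1: ∅
2: 142
3: ∅
4: 444
5: ∅
6: ∅
7: 337
8: 488 -> 728
9: ∅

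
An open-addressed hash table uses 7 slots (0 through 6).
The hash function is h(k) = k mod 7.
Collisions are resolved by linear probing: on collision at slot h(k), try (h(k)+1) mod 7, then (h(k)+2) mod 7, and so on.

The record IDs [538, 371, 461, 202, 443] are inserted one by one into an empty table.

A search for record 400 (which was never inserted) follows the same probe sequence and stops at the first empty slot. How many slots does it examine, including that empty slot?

4

Insert 538: h=6, slot 6 empty => index 6.
Insert 371: h=0, slot 0 empty => index 0.
Insert 461: h=6, slots 6,0 occupied => index 1.
Insert 202: h=6, slots 6,0,1 occupied => index 2.
Insert 443: h=2, slot 2 occupied => index 3.
Table: [371, 461, 202, 443, _, _, 538]
Lookup 400: h=1, probe 1,2,3,4 → slot 4 empty, not found.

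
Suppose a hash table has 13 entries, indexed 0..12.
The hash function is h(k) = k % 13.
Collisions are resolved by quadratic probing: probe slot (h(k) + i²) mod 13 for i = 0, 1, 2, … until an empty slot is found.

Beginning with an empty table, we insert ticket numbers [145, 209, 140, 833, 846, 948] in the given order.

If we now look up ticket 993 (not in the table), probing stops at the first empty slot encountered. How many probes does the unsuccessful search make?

145: h=2 -> slot 2
209: h=1 -> slot 1
140: h=10 -> slot 10
833: h=1, probe 1,2,5 -> slot 5
846: h=1, probe 1,2,5,10,4 -> slot 4
948: h=12 -> slot 12
Table: [., 209, 145, ., 846, 833, ., ., ., ., 140, ., 948]
Lookup 993: h=5, probe 5,6 → slot 6 empty, not found.

2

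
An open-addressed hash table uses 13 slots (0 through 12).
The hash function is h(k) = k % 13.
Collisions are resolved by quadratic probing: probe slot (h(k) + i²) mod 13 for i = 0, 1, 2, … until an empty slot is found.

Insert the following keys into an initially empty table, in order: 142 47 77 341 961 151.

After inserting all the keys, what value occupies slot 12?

142: h=12 → slot 12
47: h=8 → slot 8
77: h=12, probe 12,0 → slot 0
341: h=3 → slot 3
961: h=12, probe 12,0,3,8,2 → slot 2
151: h=8, probe 8,9 → slot 9
Table: [77, ∅, 961, 341, ∅, ∅, ∅, ∅, 47, 151, ∅, ∅, 142]

142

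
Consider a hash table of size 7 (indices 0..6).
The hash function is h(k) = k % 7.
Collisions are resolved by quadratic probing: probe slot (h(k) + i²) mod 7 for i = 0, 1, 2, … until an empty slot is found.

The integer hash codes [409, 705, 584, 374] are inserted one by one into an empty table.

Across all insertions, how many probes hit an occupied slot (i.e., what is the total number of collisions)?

3

409: h=3 -> slot 3
705: h=5 -> slot 5
584: h=3, probe 3,4 -> slot 4
374: h=3, probe 3,4,0 -> slot 0
Table: [374, ., ., 409, 584, 705, .]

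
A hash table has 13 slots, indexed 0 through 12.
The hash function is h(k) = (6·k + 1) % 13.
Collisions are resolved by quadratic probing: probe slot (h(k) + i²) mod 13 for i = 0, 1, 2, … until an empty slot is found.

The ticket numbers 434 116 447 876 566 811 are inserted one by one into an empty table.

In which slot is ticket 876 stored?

434 hashes to 5; slot 5 is free → place at 5.
116 hashes to 8; slot 8 is free → place at 8.
447 hashes to 5; 5 taken → place at 6.
876 hashes to 5; 5,6 taken → place at 9.
566 hashes to 4; slot 4 is free → place at 4.
811 hashes to 5; 5,6,9 taken → place at 1.
Table: [-, 811, -, -, 566, 434, 447, -, 116, 876, -, -, -]

9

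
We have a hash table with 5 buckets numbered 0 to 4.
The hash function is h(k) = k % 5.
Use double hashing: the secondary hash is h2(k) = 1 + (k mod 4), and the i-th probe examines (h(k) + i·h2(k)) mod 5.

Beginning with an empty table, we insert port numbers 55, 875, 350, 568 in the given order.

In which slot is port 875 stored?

4

55: h=0 => slot 0
875: h=0, h2=4, probe 0,4 => slot 4
350: h=0, h2=3, probe 0,3 => slot 3
568: h=3, h2=1, probe 3,4,0,1 => slot 1
Table: [55, 568, _, 350, 875]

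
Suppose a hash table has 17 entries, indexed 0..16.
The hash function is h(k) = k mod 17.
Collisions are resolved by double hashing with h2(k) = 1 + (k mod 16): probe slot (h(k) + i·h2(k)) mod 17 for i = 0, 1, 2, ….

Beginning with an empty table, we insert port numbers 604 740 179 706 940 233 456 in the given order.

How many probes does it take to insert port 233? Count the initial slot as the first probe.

3

604 hashes to 9; slot 9 is free → place at 9.
740 hashes to 9, h2=5; 9 taken → place at 14.
179 hashes to 9, h2=4; 9 taken → place at 13.
706 hashes to 9, h2=3; 9 taken → place at 12.
940 hashes to 5; slot 5 is free → place at 5.
233 hashes to 12, h2=10; 12,5 taken → place at 15.
456 hashes to 14, h2=9; 14 taken → place at 6.
Table: [∅, ∅, ∅, ∅, ∅, 940, 456, ∅, ∅, 604, ∅, ∅, 706, 179, 740, 233, ∅]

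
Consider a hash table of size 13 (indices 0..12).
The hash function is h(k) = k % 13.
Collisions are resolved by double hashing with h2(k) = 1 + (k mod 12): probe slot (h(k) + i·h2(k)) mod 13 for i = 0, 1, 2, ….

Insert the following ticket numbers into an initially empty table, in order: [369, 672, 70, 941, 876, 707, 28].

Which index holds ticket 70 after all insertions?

3

Insert 369: h=5, slot 5 empty -> index 5.
Insert 672: h=9, slot 9 empty -> index 9.
Insert 70: h=5, h2=11, slot 5 occupied -> index 3.
Insert 941: h=5, h2=6, slot 5 occupied -> index 11.
Insert 876: h=5, h2=1, slot 5 occupied -> index 6.
Insert 707: h=5, h2=12, slot 5 occupied -> index 4.
Insert 28: h=2, slot 2 empty -> index 2.
Table: [-, -, 28, 70, 707, 369, 876, -, -, 672, -, 941, -]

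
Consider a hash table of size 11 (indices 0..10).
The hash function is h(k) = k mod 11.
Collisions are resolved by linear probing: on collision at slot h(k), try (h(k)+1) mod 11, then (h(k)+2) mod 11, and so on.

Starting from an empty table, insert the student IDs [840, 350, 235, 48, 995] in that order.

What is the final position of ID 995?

840: h=4 => slot 4
350: h=9 => slot 9
235: h=4, probe 4,5 => slot 5
48: h=4, probe 4,5,6 => slot 6
995: h=5, probe 5,6,7 => slot 7
Table: [_, _, _, _, 840, 235, 48, 995, _, 350, _]

7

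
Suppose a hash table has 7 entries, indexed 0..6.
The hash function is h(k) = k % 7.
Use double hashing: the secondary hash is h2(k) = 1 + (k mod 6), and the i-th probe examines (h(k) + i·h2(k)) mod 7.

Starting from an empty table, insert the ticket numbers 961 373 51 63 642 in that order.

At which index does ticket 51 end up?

961: h=2 => slot 2
373: h=2, h2=2, probe 2,4 => slot 4
51: h=2, h2=4, probe 2,6 => slot 6
63: h=0 => slot 0
642: h=5 => slot 5
Table: [63, _, 961, _, 373, 642, 51]

6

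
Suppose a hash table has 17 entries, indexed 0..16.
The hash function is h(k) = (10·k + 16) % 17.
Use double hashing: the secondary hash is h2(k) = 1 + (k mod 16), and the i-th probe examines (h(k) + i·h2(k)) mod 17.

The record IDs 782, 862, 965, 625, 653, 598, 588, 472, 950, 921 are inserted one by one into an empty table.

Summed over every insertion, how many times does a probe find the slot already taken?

782: h=16 → slot 16
862: h=0 → slot 0
965: h=10 → slot 10
625: h=10, h2=2, probe 10,12 → slot 12
653: h=1 → slot 1
598: h=12, h2=7, probe 12,2 → slot 2
588: h=14 → slot 14
472: h=10, h2=9, probe 10,2,11 → slot 11
950: h=13 → slot 13
921: h=12, h2=10, probe 12,5 → slot 5
Table: [862, 653, 598, -, -, 921, -, -, -, -, 965, 472, 625, 950, 588, -, 782]

5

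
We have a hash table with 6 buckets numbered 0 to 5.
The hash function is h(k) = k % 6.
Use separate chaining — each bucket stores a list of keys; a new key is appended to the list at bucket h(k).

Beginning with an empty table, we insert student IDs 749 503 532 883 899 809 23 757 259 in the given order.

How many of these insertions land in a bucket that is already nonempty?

6

Insert 749: h=5, bucket 5 empty -> new chain.
Insert 503: h=5, bucket 5 nonempty -> append to chain.
Insert 532: h=4, bucket 4 empty -> new chain.
Insert 883: h=1, bucket 1 empty -> new chain.
Insert 899: h=5, bucket 5 nonempty -> append to chain.
Insert 809: h=5, bucket 5 nonempty -> append to chain.
Insert 23: h=5, bucket 5 nonempty -> append to chain.
Insert 757: h=1, bucket 1 nonempty -> append to chain.
Insert 259: h=1, bucket 1 nonempty -> append to chain.
Final buckets:
0: -
1: 883 -> 757 -> 259
2: -
3: -
4: 532
5: 749 -> 503 -> 899 -> 809 -> 23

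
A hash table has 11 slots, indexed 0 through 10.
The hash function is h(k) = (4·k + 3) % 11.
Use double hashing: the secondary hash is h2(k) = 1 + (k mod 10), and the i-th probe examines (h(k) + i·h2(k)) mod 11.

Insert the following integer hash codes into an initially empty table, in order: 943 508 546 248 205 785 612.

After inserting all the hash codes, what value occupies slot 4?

205

943: h=2 → slot 2
508: h=0 → slot 0
546: h=9 → slot 9
248: h=5 → slot 5
205: h=9, h2=6, probe 9,4 → slot 4
785: h=8 → slot 8
612: h=9, h2=3, probe 9,1 → slot 1
Table: [508, 612, 943, ∅, 205, 248, ∅, ∅, 785, 546, ∅]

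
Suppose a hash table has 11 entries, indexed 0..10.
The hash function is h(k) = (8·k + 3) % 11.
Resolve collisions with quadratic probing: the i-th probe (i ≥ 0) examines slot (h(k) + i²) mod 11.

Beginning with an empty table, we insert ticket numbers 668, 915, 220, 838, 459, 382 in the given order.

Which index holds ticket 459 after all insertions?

2

Insert 668: h=1, slot 1 empty -> index 1.
Insert 915: h=8, slot 8 empty -> index 8.
Insert 220: h=3, slot 3 empty -> index 3.
Insert 838: h=8, slot 8 occupied -> index 9.
Insert 459: h=1, slot 1 occupied -> index 2.
Insert 382: h=1, slots 1,2 occupied -> index 5.
Table: [_, 668, 459, 220, _, 382, _, _, 915, 838, _]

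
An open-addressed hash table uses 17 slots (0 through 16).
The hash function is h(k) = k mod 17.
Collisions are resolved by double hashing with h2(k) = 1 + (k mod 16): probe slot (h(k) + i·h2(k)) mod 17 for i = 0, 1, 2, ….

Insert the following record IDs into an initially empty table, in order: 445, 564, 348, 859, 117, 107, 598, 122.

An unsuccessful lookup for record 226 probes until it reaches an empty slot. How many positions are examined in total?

445: h=3 => slot 3
564: h=3, h2=5, probe 3,8 => slot 8
348: h=8, h2=13, probe 8,4 => slot 4
859: h=9 => slot 9
117: h=15 => slot 15
107: h=5 => slot 5
598: h=3, h2=7, probe 3,10 => slot 10
122: h=3, h2=11, probe 3,14 => slot 14
Table: [∅, ∅, ∅, 445, 348, 107, ∅, ∅, 564, 859, 598, ∅, ∅, ∅, 122, 117, ∅]
Lookup 226: h=5, h2=3, probe 5,8,11 → slot 11 empty, not found.

3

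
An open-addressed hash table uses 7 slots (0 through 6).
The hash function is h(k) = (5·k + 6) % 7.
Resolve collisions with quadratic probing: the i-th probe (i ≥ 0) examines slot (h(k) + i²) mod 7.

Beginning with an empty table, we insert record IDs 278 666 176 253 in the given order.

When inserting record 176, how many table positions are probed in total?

Insert 278: h=3, slot 3 empty → index 3.
Insert 666: h=4, slot 4 empty → index 4.
Insert 176: h=4, slot 4 occupied → index 5.
Insert 253: h=4, slots 4,5 occupied → index 1.
Table: [_, 253, _, 278, 666, 176, _]

2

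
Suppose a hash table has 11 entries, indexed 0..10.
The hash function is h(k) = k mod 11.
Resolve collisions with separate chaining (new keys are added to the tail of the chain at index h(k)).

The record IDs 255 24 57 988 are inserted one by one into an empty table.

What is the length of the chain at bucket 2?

3

255 -> bucket 2
24 -> bucket 2 (collision)
57 -> bucket 2 (collision)
988 -> bucket 9
Final buckets:
0: _
1: _
2: 255 -> 24 -> 57
3: _
4: _
5: _
6: _
7: _
8: _
9: 988
10: _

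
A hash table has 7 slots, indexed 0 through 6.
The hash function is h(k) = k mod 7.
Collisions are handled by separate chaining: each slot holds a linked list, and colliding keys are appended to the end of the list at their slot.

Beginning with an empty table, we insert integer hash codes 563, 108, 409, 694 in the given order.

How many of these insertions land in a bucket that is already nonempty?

Insert 563: h=3, bucket 3 empty → new chain.
Insert 108: h=3, bucket 3 nonempty → append to chain.
Insert 409: h=3, bucket 3 nonempty → append to chain.
Insert 694: h=1, bucket 1 empty → new chain.
Final buckets:
0: ∅
1: 694
2: ∅
3: 563 -> 108 -> 409
4: ∅
5: ∅
6: ∅

2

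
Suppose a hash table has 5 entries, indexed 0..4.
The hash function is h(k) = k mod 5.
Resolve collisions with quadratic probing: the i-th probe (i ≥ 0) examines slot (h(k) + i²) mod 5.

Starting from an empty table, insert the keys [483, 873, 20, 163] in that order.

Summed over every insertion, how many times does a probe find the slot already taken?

483 hashes to 3; slot 3 is free -> place at 3.
873 hashes to 3; 3 taken -> place at 4.
20 hashes to 0; slot 0 is free -> place at 0.
163 hashes to 3; 3,4 taken -> place at 2.
Table: [20, ∅, 163, 483, 873]

3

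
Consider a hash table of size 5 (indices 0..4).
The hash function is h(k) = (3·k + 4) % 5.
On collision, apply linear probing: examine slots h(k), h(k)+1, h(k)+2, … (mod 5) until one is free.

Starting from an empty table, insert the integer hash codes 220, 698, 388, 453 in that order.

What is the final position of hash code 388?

0

Insert 220: h=4, slot 4 empty -> index 4.
Insert 698: h=3, slot 3 empty -> index 3.
Insert 388: h=3, slots 3,4 occupied -> index 0.
Insert 453: h=3, slots 3,4,0 occupied -> index 1.
Table: [388, 453, _, 698, 220]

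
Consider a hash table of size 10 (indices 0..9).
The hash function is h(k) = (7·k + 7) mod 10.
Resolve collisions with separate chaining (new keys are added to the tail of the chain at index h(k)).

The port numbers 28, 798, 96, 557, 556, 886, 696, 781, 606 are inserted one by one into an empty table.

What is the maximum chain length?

28 → bucket 3
798 → bucket 3 (collision)
96 → bucket 9
557 → bucket 6
556 → bucket 9 (collision)
886 → bucket 9 (collision)
696 → bucket 9 (collision)
781 → bucket 4
606 → bucket 9 (collision)
Final buckets:
0: _
1: _
2: _
3: 28 -> 798
4: 781
5: _
6: 557
7: _
8: _
9: 96 -> 556 -> 886 -> 696 -> 606

5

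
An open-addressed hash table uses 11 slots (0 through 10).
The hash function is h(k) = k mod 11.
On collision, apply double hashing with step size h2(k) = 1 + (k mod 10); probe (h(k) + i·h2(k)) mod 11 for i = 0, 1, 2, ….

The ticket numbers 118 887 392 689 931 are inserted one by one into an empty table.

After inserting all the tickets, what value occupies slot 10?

118: h=8 → slot 8
887: h=7 → slot 7
392: h=7, h2=3, probe 7,10 → slot 10
689: h=7, h2=10, probe 7,6 → slot 6
931: h=7, h2=2, probe 7,9 → slot 9
Table: [∅, ∅, ∅, ∅, ∅, ∅, 689, 887, 118, 931, 392]

392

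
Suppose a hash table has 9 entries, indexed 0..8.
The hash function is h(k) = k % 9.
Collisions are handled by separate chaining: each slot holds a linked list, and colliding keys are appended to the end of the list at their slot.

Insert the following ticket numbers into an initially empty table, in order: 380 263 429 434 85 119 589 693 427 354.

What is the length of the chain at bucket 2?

380 → bucket 2
263 → bucket 2 (collision)
429 → bucket 6
434 → bucket 2 (collision)
85 → bucket 4
119 → bucket 2 (collision)
589 → bucket 4 (collision)
693 → bucket 0
427 → bucket 4 (collision)
354 → bucket 3
Final buckets:
0: 693
1: ∅
2: 380 -> 263 -> 434 -> 119
3: 354
4: 85 -> 589 -> 427
5: ∅
6: 429
7: ∅
8: ∅

4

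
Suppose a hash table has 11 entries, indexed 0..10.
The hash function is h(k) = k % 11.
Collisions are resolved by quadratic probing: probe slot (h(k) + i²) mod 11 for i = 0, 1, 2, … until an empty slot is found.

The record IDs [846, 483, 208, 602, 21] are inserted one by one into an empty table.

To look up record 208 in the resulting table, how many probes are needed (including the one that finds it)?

3

Insert 846: h=10, slot 10 empty => index 10.
Insert 483: h=10, slot 10 occupied => index 0.
Insert 208: h=10, slots 10,0 occupied => index 3.
Insert 602: h=8, slot 8 empty => index 8.
Insert 21: h=10, slots 10,0,3,8 occupied => index 4.
Table: [483, —, —, 208, 21, —, —, —, 602, —, 846]
Lookup 208: h=10, probe 10,0,3 → found at 3.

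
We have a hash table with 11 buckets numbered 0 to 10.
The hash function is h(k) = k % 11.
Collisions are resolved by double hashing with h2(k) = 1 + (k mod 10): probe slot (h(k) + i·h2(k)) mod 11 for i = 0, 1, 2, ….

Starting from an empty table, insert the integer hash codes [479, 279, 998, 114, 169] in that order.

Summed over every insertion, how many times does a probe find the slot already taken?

Insert 479: h=6, slot 6 empty -> index 6.
Insert 279: h=4, slot 4 empty -> index 4.
Insert 998: h=8, slot 8 empty -> index 8.
Insert 114: h=4, h2=5, slot 4 occupied -> index 9.
Insert 169: h=4, h2=10, slot 4 occupied -> index 3.
Table: [∅, ∅, ∅, 169, 279, ∅, 479, ∅, 998, 114, ∅]

2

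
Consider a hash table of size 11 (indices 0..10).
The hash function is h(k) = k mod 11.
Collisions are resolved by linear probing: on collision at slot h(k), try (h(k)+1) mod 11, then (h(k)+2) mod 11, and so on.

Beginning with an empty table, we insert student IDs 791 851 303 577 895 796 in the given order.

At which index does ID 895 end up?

7

791: h=10 → slot 10
851: h=4 → slot 4
303: h=6 → slot 6
577: h=5 → slot 5
895: h=4, probe 4,5,6,7 → slot 7
796: h=4, probe 4,5,6,7,8 → slot 8
Table: [-, -, -, -, 851, 577, 303, 895, 796, -, 791]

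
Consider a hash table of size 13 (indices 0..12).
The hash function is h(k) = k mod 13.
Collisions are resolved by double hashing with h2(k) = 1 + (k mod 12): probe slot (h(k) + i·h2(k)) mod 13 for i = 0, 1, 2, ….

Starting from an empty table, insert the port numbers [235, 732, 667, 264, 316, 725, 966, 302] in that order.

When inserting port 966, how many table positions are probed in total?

235: h=1 → slot 1
732: h=4 → slot 4
667: h=4, h2=8, probe 4,12 → slot 12
264: h=4, h2=1, probe 4,5 → slot 5
316: h=4, h2=5, probe 4,9 → slot 9
725: h=10 → slot 10
966: h=4, h2=7, probe 4,11 → slot 11
302: h=3 → slot 3
Table: [—, 235, —, 302, 732, 264, —, —, —, 316, 725, 966, 667]

2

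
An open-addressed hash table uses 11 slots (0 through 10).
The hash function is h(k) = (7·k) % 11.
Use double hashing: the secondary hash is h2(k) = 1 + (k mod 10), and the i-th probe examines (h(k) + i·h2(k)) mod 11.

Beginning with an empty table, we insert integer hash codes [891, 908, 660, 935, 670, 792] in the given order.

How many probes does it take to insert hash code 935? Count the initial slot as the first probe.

Insert 891: h=0, slot 0 empty → index 0.
Insert 908: h=9, slot 9 empty → index 9.
Insert 660: h=0, h2=1, slot 0 occupied → index 1.
Insert 935: h=0, h2=6, slot 0 occupied → index 6.
Insert 670: h=4, slot 4 empty → index 4.
Insert 792: h=0, h2=3, slot 0 occupied → index 3.
Table: [891, 660, _, 792, 670, _, 935, _, _, 908, _]

2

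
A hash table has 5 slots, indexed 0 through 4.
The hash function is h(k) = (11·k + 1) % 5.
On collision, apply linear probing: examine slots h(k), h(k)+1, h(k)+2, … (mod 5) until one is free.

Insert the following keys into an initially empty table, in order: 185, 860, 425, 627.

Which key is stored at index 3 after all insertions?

425

185 hashes to 1; slot 1 is free -> place at 1.
860 hashes to 1; 1 taken -> place at 2.
425 hashes to 1; 1,2 taken -> place at 3.
627 hashes to 3; 3 taken -> place at 4.
Table: [∅, 185, 860, 425, 627]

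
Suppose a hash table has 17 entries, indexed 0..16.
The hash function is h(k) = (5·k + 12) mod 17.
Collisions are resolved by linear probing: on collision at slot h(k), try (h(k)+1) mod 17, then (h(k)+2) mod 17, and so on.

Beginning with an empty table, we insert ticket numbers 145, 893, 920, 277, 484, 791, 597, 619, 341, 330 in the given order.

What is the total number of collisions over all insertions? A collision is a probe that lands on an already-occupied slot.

145 hashes to 6; slot 6 is free -> place at 6.
893 hashes to 6; 6 taken -> place at 7.
920 hashes to 5; slot 5 is free -> place at 5.
277 hashes to 3; slot 3 is free -> place at 3.
484 hashes to 1; slot 1 is free -> place at 1.
791 hashes to 6; 6,7 taken -> place at 8.
597 hashes to 5; 5,6,7,8 taken -> place at 9.
619 hashes to 13; slot 13 is free -> place at 13.
341 hashes to 0; slot 0 is free -> place at 0.
330 hashes to 13; 13 taken -> place at 14.
Table: [341, 484, ., 277, ., 920, 145, 893, 791, 597, ., ., ., 619, 330, ., .]

8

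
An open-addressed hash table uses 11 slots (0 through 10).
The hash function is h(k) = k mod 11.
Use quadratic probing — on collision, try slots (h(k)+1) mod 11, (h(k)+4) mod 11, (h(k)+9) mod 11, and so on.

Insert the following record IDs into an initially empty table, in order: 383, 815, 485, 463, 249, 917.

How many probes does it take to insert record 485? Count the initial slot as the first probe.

383 hashes to 9; slot 9 is free → place at 9.
815 hashes to 1; slot 1 is free → place at 1.
485 hashes to 1; 1 taken → place at 2.
463 hashes to 1; 1,2 taken → place at 5.
249 hashes to 7; slot 7 is free → place at 7.
917 hashes to 4; slot 4 is free → place at 4.
Table: [-, 815, 485, -, 917, 463, -, 249, -, 383, -]

2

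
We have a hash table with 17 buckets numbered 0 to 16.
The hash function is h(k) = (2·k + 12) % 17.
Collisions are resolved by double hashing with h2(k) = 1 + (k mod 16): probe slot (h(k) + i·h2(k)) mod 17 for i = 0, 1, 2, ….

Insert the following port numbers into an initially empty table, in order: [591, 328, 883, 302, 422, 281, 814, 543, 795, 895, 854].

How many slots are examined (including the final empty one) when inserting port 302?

2

Insert 591: h=4, slot 4 empty → index 4.
Insert 328: h=5, slot 5 empty → index 5.
Insert 883: h=10, slot 10 empty → index 10.
Insert 302: h=4, h2=15, slot 4 occupied → index 2.
Insert 422: h=6, slot 6 empty → index 6.
Insert 281: h=13, slot 13 empty → index 13.
Insert 814: h=8, slot 8 empty → index 8.
Insert 543: h=10, h2=16, slot 10 occupied → index 9.
Insert 795: h=4, h2=12, slot 4 occupied → index 16.
Insert 895: h=0, slot 0 empty → index 0.
Insert 854: h=3, slot 3 empty → index 3.
Table: [895, ., 302, 854, 591, 328, 422, ., 814, 543, 883, ., ., 281, ., ., 795]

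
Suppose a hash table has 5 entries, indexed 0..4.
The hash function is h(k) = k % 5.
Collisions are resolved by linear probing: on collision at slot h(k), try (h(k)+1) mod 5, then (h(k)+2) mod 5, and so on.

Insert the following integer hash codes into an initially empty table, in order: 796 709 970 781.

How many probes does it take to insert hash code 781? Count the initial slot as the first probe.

796 hashes to 1; slot 1 is free => place at 1.
709 hashes to 4; slot 4 is free => place at 4.
970 hashes to 0; slot 0 is free => place at 0.
781 hashes to 1; 1 taken => place at 2.
Table: [970, 796, 781, ., 709]

2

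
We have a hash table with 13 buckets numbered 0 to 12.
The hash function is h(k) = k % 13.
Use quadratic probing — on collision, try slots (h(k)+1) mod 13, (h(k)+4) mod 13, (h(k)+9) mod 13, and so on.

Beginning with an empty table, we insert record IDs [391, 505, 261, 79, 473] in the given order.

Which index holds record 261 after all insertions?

391: h=1 -> slot 1
505: h=11 -> slot 11
261: h=1, probe 1,2 -> slot 2
79: h=1, probe 1,2,5 -> slot 5
473: h=5, probe 5,6 -> slot 6
Table: [., 391, 261, ., ., 79, 473, ., ., ., ., 505, .]

2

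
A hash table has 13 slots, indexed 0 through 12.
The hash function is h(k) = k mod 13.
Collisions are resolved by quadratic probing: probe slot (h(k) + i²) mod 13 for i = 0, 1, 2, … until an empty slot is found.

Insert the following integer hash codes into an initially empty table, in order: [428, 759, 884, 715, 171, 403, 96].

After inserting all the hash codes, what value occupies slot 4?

403

Insert 428: h=12, slot 12 empty => index 12.
Insert 759: h=5, slot 5 empty => index 5.
Insert 884: h=0, slot 0 empty => index 0.
Insert 715: h=0, slot 0 occupied => index 1.
Insert 171: h=2, slot 2 empty => index 2.
Insert 403: h=0, slots 0,1 occupied => index 4.
Insert 96: h=5, slot 5 occupied => index 6.
Table: [884, 715, 171, _, 403, 759, 96, _, _, _, _, _, 428]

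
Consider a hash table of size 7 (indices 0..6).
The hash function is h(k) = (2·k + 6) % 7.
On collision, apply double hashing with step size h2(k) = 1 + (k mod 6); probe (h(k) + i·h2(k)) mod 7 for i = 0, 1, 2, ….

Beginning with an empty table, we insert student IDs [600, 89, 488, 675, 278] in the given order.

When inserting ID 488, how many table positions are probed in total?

600: h=2 -> slot 2
89: h=2, h2=6, probe 2,1 -> slot 1
488: h=2, h2=3, probe 2,5 -> slot 5
675: h=5, h2=4, probe 5,2,6 -> slot 6
278: h=2, h2=3, probe 2,5,1,4 -> slot 4
Table: [., 89, 600, ., 278, 488, 675]

2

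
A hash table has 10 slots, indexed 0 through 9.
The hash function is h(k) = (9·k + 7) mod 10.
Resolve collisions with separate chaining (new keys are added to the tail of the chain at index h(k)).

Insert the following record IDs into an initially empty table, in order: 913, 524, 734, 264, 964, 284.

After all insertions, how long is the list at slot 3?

5

Insert 913: h=4, bucket 4 empty → new chain.
Insert 524: h=3, bucket 3 empty → new chain.
Insert 734: h=3, bucket 3 nonempty → append to chain.
Insert 264: h=3, bucket 3 nonempty → append to chain.
Insert 964: h=3, bucket 3 nonempty → append to chain.
Insert 284: h=3, bucket 3 nonempty → append to chain.
Final buckets:
0: .
1: .
2: .
3: 524 -> 734 -> 264 -> 964 -> 284
4: 913
5: .
6: .
7: .
8: .
9: .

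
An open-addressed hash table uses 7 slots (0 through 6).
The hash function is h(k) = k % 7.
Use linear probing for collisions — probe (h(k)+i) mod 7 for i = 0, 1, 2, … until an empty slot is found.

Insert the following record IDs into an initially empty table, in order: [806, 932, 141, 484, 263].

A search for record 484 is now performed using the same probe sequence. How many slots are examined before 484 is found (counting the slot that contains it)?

806: h=1 -> slot 1
932: h=1, probe 1,2 -> slot 2
141: h=1, probe 1,2,3 -> slot 3
484: h=1, probe 1,2,3,4 -> slot 4
263: h=4, probe 4,5 -> slot 5
Table: [∅, 806, 932, 141, 484, 263, ∅]
Lookup 484: h=1, probe 1,2,3,4 → found at 4.

4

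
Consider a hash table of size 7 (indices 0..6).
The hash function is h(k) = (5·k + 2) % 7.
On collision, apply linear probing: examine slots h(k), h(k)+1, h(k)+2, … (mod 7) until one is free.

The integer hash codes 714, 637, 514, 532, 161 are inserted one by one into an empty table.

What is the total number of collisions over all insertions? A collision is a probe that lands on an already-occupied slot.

9

714 hashes to 2; slot 2 is free -> place at 2.
637 hashes to 2; 2 taken -> place at 3.
514 hashes to 3; 3 taken -> place at 4.
532 hashes to 2; 2,3,4 taken -> place at 5.
161 hashes to 2; 2,3,4,5 taken -> place at 6.
Table: [-, -, 714, 637, 514, 532, 161]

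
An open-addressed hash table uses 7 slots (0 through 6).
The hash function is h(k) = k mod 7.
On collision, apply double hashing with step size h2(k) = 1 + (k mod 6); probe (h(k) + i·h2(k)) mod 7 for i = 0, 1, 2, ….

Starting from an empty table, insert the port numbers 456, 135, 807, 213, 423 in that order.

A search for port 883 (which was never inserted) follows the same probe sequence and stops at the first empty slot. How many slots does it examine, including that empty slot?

3

Insert 456: h=1, slot 1 empty → index 1.
Insert 135: h=2, slot 2 empty → index 2.
Insert 807: h=2, h2=4, slot 2 occupied → index 6.
Insert 213: h=3, slot 3 empty → index 3.
Insert 423: h=3, h2=4, slot 3 occupied → index 0.
Table: [423, 456, 135, 213, ∅, ∅, 807]
Lookup 883: h=1, h2=2, probe 1,3,5 → slot 5 empty, not found.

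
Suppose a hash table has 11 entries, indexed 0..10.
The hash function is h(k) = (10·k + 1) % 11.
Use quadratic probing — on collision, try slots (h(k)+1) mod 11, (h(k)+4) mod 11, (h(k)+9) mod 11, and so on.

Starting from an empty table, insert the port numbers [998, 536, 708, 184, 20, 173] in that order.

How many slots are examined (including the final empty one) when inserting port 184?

Insert 998: h=4, slot 4 empty -> index 4.
Insert 536: h=4, slot 4 occupied -> index 5.
Insert 708: h=8, slot 8 empty -> index 8.
Insert 184: h=4, slots 4,5,8 occupied -> index 2.
Insert 20: h=3, slot 3 empty -> index 3.
Insert 173: h=4, slots 4,5,8,2 occupied -> index 9.
Table: [., ., 184, 20, 998, 536, ., ., 708, 173, .]

4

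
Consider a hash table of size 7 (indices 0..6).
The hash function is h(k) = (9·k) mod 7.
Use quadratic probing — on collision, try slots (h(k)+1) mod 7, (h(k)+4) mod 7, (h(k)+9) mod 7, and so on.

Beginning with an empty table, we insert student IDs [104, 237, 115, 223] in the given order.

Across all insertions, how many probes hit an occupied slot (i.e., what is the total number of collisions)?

4

Insert 104: h=5, slot 5 empty -> index 5.
Insert 237: h=5, slot 5 occupied -> index 6.
Insert 115: h=6, slot 6 occupied -> index 0.
Insert 223: h=5, slots 5,6 occupied -> index 2.
Table: [115, -, 223, -, -, 104, 237]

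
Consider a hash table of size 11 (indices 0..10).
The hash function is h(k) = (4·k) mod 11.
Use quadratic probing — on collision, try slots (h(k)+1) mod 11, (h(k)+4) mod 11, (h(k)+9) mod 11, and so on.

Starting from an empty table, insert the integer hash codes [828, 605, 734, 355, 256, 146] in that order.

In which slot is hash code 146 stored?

Insert 828: h=1, slot 1 empty -> index 1.
Insert 605: h=0, slot 0 empty -> index 0.
Insert 734: h=10, slot 10 empty -> index 10.
Insert 355: h=1, slot 1 occupied -> index 2.
Insert 256: h=1, slots 1,2 occupied -> index 5.
Insert 146: h=1, slots 1,2,5,10 occupied -> index 6.
Table: [605, 828, 355, ., ., 256, 146, ., ., ., 734]

6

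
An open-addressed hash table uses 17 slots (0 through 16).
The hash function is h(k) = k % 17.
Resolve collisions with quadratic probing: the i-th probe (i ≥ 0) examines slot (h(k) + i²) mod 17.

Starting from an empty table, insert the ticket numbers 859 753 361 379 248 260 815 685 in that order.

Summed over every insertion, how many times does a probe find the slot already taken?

9

859: h=9 → slot 9
753: h=5 → slot 5
361: h=4 → slot 4
379: h=5, probe 5,6 → slot 6
248: h=10 → slot 10
260: h=5, probe 5,6,9,14 → slot 14
815: h=16 → slot 16
685: h=5, probe 5,6,9,14,4,13 → slot 13
Table: [., ., ., ., 361, 753, 379, ., ., 859, 248, ., ., 685, 260, ., 815]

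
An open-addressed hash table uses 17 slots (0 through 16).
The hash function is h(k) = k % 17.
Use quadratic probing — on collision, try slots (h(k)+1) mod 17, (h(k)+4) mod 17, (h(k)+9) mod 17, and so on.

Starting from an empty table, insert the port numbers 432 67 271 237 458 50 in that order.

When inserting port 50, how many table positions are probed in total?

5

432 hashes to 7; slot 7 is free → place at 7.
67 hashes to 16; slot 16 is free → place at 16.
271 hashes to 16; 16 taken → place at 0.
237 hashes to 16; 16,0 taken → place at 3.
458 hashes to 16; 16,0,3 taken → place at 8.
50 hashes to 16; 16,0,3,8 taken → place at 15.
Table: [271, -, -, 237, -, -, -, 432, 458, -, -, -, -, -, -, 50, 67]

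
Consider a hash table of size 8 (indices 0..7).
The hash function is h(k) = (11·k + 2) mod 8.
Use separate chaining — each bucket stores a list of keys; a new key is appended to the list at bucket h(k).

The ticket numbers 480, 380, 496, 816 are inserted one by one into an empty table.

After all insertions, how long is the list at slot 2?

3

480 -> bucket 2
380 -> bucket 6
496 -> bucket 2 (collision)
816 -> bucket 2 (collision)
Final buckets:
0: -
1: -
2: 480 -> 496 -> 816
3: -
4: -
5: -
6: 380
7: -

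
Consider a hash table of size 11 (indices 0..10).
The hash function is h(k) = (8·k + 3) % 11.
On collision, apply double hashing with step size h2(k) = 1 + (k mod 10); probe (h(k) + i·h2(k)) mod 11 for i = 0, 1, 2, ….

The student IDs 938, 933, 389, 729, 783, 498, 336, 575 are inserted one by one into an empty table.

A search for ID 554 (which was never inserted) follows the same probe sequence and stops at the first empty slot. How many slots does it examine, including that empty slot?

3

938: h=5 → slot 5
933: h=9 → slot 9
389: h=2 → slot 2
729: h=5, h2=10, probe 5,4 → slot 4
783: h=8 → slot 8
498: h=5, h2=9, probe 5,3 → slot 3
336: h=7 → slot 7
575: h=5, h2=6, probe 5,0 → slot 0
Table: [575, ., 389, 498, 729, 938, ., 336, 783, 933, .]
Lookup 554: h=2, h2=5, probe 2,7,1 → slot 1 empty, not found.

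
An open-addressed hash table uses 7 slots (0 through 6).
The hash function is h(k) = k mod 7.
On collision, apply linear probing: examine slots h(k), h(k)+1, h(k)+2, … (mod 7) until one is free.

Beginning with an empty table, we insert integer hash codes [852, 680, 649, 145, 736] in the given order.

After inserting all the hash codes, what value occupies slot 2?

852: h=5 => slot 5
680: h=1 => slot 1
649: h=5, probe 5,6 => slot 6
145: h=5, probe 5,6,0 => slot 0
736: h=1, probe 1,2 => slot 2
Table: [145, 680, 736, —, —, 852, 649]

736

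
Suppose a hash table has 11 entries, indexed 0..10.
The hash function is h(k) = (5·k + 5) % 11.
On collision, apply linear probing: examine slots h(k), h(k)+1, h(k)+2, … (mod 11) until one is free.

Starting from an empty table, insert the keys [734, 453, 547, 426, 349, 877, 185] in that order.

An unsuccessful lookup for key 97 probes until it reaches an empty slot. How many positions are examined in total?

3

Insert 734: h=1, slot 1 empty -> index 1.
Insert 453: h=4, slot 4 empty -> index 4.
Insert 547: h=1, slot 1 occupied -> index 2.
Insert 426: h=1, slots 1,2 occupied -> index 3.
Insert 349: h=1, slots 1,2,3,4 occupied -> index 5.
Insert 877: h=1, slots 1,2,3,4,5 occupied -> index 6.
Insert 185: h=6, slot 6 occupied -> index 7.
Table: [., 734, 547, 426, 453, 349, 877, 185, ., ., .]
Lookup 97: h=6, probe 6,7,8 → slot 8 empty, not found.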